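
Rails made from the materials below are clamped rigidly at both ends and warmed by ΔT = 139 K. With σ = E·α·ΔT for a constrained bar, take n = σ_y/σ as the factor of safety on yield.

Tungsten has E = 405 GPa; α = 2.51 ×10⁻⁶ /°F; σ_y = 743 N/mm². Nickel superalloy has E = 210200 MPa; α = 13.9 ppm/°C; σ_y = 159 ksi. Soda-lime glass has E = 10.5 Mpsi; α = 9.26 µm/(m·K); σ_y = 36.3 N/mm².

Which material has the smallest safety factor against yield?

With everything in SI (GPa, ×10⁻⁶/K, MPa):
  tungsten: E = 405.0, α = 4.52, σ_y = 743.0 → σ = 254 MPa, n = 2.92
  nickel superalloy: E = 210.2, α = 13.9, σ_y = 1096 → σ = 406 MPa, n = 2.70
  soda-lime glass: E = 72.39, α = 9.26, σ_y = 36.30 → σ = 93.2 MPa, n = 0.390
Soda-lime glass has the lowest safety factor, n = 0.390.

soda-lime glass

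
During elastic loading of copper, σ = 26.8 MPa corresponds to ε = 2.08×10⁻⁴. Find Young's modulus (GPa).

129 GPa

E = σ/ε = 26.8 MPa / 2.08×10⁻⁴ = 128800 MPa = 129 GPa.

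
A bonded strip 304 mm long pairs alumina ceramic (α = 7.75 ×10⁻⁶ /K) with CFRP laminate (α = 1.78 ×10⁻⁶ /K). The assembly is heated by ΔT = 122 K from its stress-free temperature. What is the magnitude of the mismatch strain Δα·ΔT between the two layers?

7.28×10⁻⁴

Δα = |7.75 − 1.78|×10⁻⁶/K = 5.97×10⁻⁶/K.
Mismatch strain = Δα·ΔT = 5.97×10⁻⁶ × 122.0 = 7.28×10⁻⁴.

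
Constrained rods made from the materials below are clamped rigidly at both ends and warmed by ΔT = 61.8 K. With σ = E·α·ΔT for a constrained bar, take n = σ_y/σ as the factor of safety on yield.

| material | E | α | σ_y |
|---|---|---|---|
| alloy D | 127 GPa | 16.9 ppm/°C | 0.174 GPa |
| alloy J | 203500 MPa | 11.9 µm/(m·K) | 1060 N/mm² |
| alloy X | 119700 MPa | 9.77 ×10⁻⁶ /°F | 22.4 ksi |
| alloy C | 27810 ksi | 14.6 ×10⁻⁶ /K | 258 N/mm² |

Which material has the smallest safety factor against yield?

In consistent units (E in GPa, α in ×10⁻⁶/K, σ_y in MPa):
  alloy D: E = 127.0, α = 16.9, σ_y = 174.0 → σ = 133 MPa, n = 1.31
  alloy J: E = 203.5, α = 11.9, σ_y = 1060 → σ = 150 MPa, n = 7.08
  alloy X: E = 119.7, α = 17.6, σ_y = 154.4 → σ = 130 MPa, n = 1.19
  alloy C: E = 191.7, α = 14.6, σ_y = 258.0 → σ = 173 MPa, n = 1.49
Smallest n: alloy X with n = 1.19.

alloy X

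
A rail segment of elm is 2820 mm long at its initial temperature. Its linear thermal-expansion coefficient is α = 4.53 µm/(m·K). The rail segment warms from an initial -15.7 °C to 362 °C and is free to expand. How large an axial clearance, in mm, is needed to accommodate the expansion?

4.82 mm

ΔT = 362 − (-15.7) = 377.7 K.
ΔL = α·L₀·ΔT = 4.53×10⁻⁶ × 2820 mm × 377.7 K = 4.82 mm.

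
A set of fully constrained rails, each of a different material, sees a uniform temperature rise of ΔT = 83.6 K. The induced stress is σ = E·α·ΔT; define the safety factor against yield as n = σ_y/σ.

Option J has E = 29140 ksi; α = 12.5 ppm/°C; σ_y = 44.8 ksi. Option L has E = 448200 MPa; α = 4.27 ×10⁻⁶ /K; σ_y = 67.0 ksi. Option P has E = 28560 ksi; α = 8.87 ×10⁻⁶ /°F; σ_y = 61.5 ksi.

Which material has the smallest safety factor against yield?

option J

Converting E to GPa, α to ×10⁻⁶/K, σ_y to MPa, then σ and n for each:
  option J: E = 200.9, α = 12.5, σ_y = 308.9 → σ = 210 MPa, n = 1.47
  option L: E = 448.2, α = 4.27, σ_y = 461.9 → σ = 160 MPa, n = 2.89
  option P: E = 196.9, α = 16.0, σ_y = 424.0 → σ = 263 MPa, n = 1.61
The minimum is option J at n = 1.47.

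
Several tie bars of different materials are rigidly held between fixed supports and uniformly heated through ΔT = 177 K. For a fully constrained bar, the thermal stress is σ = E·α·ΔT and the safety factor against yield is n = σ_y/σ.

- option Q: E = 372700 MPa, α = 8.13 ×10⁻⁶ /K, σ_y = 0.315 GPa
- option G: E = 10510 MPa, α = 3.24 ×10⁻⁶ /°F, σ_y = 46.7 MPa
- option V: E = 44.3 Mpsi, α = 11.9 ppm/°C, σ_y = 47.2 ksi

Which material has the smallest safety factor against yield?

option V

Per material, after unit conversion:
  option Q: E = 372.7, α = 8.13, σ_y = 315.0 → σ = 536 MPa, n = 0.587
  option G: E = 10.51, α = 5.83, σ_y = 46.70 → σ = 10.8 MPa, n = 4.30
  option V: E = 305.4, α = 11.9, σ_y = 325.4 → σ = 643 MPa, n = 0.506
Smallest n: option V with n = 0.506.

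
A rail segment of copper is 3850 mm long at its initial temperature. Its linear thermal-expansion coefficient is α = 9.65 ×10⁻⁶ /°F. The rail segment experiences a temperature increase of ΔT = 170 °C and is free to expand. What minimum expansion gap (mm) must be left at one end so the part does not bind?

Convert α: 9.65×10⁻⁶/°F × (9/5) = 17.4×10⁻⁶/K.
ΔL = α·L₀·ΔT = 17.4×10⁻⁶ × 3850 mm × 170.0 K = 11.4 mm.

11.4 mm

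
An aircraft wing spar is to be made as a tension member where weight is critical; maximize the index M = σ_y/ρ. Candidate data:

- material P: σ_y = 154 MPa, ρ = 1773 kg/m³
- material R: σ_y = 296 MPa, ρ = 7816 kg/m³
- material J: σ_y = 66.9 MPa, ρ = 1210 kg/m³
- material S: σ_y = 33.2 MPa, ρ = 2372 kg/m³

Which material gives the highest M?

Computing M directly (units already consistent):
  material P: M = 86.9 kN·m/kg
  material J: M = 55.3 kN·m/kg
  material R: M = 37.9 kN·m/kg
  material S: M = 14.0 kN·m/kg
Highest index: material P.

material P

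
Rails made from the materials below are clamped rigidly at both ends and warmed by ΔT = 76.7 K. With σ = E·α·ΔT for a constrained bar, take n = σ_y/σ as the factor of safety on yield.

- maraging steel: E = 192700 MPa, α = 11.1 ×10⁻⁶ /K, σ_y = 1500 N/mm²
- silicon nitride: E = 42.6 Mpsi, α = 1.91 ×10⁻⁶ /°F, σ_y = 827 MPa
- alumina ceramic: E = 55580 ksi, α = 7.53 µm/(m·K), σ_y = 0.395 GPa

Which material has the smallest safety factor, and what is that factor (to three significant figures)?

alumina ceramic, n = 1.78

With everything in SI (GPa, ×10⁻⁶/K, MPa):
  maraging steel: E = 192.7, α = 11.1, σ_y = 1500 → σ = 164 MPa, n = 9.14
  silicon nitride: E = 293.7, α = 3.44, σ_y = 827.0 → σ = 77.5 MPa, n = 10.7
  alumina ceramic: E = 383.2, α = 7.53, σ_y = 395.0 → σ = 221 MPa, n = 1.78
The minimum is alumina ceramic at n = 1.78.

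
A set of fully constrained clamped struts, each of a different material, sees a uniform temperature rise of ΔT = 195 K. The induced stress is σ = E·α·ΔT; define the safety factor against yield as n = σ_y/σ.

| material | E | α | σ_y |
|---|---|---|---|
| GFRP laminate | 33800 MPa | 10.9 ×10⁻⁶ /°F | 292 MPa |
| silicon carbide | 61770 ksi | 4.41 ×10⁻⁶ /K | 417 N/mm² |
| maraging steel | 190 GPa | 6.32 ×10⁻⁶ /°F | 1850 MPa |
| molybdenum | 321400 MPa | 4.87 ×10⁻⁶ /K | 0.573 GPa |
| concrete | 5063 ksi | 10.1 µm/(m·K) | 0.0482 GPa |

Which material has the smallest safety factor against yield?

Per material, after unit conversion:
  GFRP laminate: E = 33.80, α = 19.6, σ_y = 292.0 → σ = 129 MPa, n = 2.26
  silicon carbide: E = 425.9, α = 4.41, σ_y = 417.0 → σ = 366 MPa, n = 1.14
  maraging steel: E = 190.0, α = 11.4, σ_y = 1850 → σ = 421 MPa, n = 4.39
  molybdenum: E = 321.4, α = 4.87, σ_y = 573.0 → σ = 305 MPa, n = 1.88
  concrete: E = 34.91, α = 10.1, σ_y = 48.20 → σ = 68.8 MPa, n = 0.701
Smallest n: concrete with n = 0.701.

concrete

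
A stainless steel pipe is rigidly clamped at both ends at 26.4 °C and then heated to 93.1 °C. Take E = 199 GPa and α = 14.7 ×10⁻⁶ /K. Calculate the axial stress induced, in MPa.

195 MPa

ΔT = 66.70 K. Constrained thermal stress σ = E·α·ΔT = 199.0×10³ MPa × 14.7×10⁻⁶ × 66.70 = 195 MPa (compressive).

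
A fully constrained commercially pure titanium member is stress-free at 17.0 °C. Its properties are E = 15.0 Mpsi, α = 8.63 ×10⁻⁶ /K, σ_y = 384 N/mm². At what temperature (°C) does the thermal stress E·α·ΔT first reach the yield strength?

447 °C

E = 15.0 Mpsi = 103.4 GPa.
σ_y = 384 N/mm² = 384.0 MPa.
E·α·ΔT = 384.0 MPa ⇒ ΔT = 384.0 / (103.4×10³ × 8.63×10⁻⁶) = 430.2 K.
T = 17.0 + 430.2 = 447.2 °C.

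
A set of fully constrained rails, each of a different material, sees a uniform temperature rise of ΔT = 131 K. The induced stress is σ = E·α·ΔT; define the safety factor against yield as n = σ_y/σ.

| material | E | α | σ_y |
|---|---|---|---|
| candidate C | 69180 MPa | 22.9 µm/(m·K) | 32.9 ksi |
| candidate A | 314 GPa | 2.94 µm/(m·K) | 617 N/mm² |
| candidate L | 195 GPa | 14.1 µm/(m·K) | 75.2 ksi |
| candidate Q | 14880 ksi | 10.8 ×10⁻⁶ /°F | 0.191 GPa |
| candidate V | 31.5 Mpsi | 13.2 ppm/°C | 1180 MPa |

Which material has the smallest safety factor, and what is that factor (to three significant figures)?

candidate Q, n = 0.731

In consistent units (E in GPa, α in ×10⁻⁶/K, σ_y in MPa):
  candidate C: E = 69.18, α = 22.9, σ_y = 226.8 → σ = 208 MPa, n = 1.09
  candidate A: E = 314.0, α = 2.94, σ_y = 617.0 → σ = 121 MPa, n = 5.10
  candidate L: E = 195.0, α = 14.1, σ_y = 518.5 → σ = 360 MPa, n = 1.44
  candidate Q: E = 102.6, α = 19.4, σ_y = 191.0 → σ = 261 MPa, n = 0.731
  candidate V: E = 217.2, α = 13.2, σ_y = 1180 → σ = 376 MPa, n = 3.14
Smallest n: candidate Q with n = 0.731.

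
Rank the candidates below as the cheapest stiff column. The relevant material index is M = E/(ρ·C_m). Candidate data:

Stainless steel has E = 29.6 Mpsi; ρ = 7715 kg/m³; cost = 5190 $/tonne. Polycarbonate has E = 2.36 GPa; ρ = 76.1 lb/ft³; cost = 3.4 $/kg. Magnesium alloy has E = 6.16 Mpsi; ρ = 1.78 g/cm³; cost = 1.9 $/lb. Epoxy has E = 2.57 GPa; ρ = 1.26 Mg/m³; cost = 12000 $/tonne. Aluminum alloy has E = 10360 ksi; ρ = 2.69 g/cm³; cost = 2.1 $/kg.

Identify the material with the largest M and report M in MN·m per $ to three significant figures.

aluminum alloy, M = 12.6 MN·m per $

In SI units:
  stainless steel: E = 204.1 GPa, ρ = 7715 kg/m³, cost = 5.190 $/kg
  polycarbonate: E = 2.360 GPa, ρ = 1219 kg/m³, cost = 3.400 $/kg
  magnesium alloy: E = 42.47 GPa, ρ = 1780 kg/m³, cost = 4.189 $/kg
  epoxy: E = 2.570 GPa, ρ = 1260 kg/m³, cost = 12.00 $/kg
  aluminum alloy: E = 71.43 GPa, ρ = 2690 kg/m³, cost = 2.100 $/kg
  aluminum alloy: M = 12.6 MN·m per $
  magnesium alloy: M = 5.70 MN·m per $
  stainless steel: M = 5.10 MN·m per $
  polycarbonate: M = 0.569 MN·m per $
  epoxy: M = 0.170 MN·m per $
Aluminum alloy has the largest M.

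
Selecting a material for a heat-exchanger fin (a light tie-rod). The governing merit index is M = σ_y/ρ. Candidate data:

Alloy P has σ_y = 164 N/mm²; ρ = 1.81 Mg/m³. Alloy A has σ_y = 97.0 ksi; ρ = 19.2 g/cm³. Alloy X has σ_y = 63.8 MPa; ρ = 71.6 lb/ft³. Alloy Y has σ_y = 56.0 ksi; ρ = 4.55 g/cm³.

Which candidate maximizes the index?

alloy P

In SI units:
  alloy P: σ_y = 164.0 MPa, ρ = 1810 kg/m³
  alloy A: σ_y = 668.8 MPa, ρ = 19200 kg/m³
  alloy X: σ_y = 63.80 MPa, ρ = 1147 kg/m³
  alloy Y: σ_y = 386.1 MPa, ρ = 4550 kg/m³
  alloy P: M = 90.6 kN·m/kg
  alloy Y: M = 84.9 kN·m/kg
  alloy X: M = 55.6 kN·m/kg
  alloy A: M = 34.8 kN·m/kg
The maximum is for alloy P.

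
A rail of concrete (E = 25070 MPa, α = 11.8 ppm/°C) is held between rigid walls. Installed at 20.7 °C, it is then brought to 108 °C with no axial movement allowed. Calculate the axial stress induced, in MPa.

E = 25070 MPa = 25.07 GPa.
ΔT = 87.30 K. Constrained thermal stress σ = E·α·ΔT = 25.07×10³ MPa × 11.8×10⁻⁶ × 87.30 = 25.8 MPa (compressive).

25.8 MPa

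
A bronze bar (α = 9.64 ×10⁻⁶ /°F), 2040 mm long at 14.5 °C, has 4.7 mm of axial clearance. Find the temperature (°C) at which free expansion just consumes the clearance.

α = 9.64×10⁻⁶/°F × 9/5 = 17.4×10⁻⁶/K.
α·L₀·ΔT = 4.7 mm ⇒ ΔT = 4.7 / (17.4×10⁻⁶ × 2040.0) = 132.8 K.
T = 14.5 + 132.8 = 147.3 °C.

147 °C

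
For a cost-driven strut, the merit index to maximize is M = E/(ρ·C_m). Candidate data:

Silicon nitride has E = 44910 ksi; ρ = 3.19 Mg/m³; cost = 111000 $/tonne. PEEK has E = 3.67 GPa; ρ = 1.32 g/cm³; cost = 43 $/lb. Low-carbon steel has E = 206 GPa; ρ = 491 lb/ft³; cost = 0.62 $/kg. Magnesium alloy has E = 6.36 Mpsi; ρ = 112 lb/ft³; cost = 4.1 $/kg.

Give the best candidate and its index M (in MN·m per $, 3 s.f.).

low-carbon steel, M = 42.2 MN·m per $

In SI units:
  silicon nitride: E = 309.6 GPa, ρ = 3190 kg/m³, cost = 111.0 $/kg
  PEEK: E = 3.670 GPa, ρ = 1320 kg/m³, cost = 94.80 $/kg
  low-carbon steel: E = 206.0 GPa, ρ = 7865 kg/m³, cost = 0.6200 $/kg
  magnesium alloy: E = 43.85 GPa, ρ = 1794 kg/m³, cost = 4.100 $/kg
  low-carbon steel: M = 42.2 MN·m per $
  magnesium alloy: M = 5.96 MN·m per $
  silicon nitride: M = 0.874 MN·m per $
  PEEK: M = 0.0293 MN·m per $
Low-carbon steel ranks first.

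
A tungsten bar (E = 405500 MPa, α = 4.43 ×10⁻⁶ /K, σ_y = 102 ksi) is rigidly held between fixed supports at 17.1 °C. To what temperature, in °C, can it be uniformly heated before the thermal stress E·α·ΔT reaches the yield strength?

409 °C

E = 405500 MPa = 405.5 GPa.
σ_y = 102 ksi = 703.3 MPa.
E·α·ΔT = 703.3 MPa ⇒ ΔT = 703.3 / (405.5×10³ × 4.43×10⁻⁶) = 391.5 K.
T = 17.1 + 391.5 = 408.6 °C.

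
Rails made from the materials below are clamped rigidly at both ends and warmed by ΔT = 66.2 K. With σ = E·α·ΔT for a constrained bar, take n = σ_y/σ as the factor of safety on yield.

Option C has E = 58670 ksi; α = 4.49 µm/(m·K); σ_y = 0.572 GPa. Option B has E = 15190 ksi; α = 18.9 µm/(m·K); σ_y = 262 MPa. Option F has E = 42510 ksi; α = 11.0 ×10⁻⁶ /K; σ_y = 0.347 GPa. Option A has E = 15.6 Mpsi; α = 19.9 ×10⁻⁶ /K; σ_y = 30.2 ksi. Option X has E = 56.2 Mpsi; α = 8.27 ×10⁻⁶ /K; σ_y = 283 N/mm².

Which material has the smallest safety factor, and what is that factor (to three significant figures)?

Per material, after unit conversion:
  option C: E = 404.5, α = 4.49, σ_y = 572.0 → σ = 120 MPa, n = 4.76
  option B: E = 104.7, α = 18.9, σ_y = 262.0 → σ = 131 MPa, n = 2.00
  option F: E = 293.1, α = 11.0, σ_y = 347.0 → σ = 213 MPa, n = 1.63
  option A: E = 107.6, α = 19.9, σ_y = 208.2 → σ = 142 MPa, n = 1.47
  option X: E = 387.5, α = 8.27, σ_y = 283.0 → σ = 212 MPa, n = 1.33
Smallest n: option X with n = 1.33.

option X, n = 1.33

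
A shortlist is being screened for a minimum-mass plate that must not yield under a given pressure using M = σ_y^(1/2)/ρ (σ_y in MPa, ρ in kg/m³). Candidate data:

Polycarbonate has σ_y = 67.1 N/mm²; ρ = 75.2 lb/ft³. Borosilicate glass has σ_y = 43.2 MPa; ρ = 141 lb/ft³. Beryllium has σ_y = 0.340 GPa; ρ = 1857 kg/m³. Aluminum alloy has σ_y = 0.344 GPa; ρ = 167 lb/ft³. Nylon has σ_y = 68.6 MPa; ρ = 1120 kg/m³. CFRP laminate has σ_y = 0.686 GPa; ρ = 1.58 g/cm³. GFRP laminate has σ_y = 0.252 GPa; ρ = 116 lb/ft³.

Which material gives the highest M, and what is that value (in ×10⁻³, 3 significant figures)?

CFRP laminate, M = 16.6×10⁻³

Convert each candidate to consistent units, then evaluate M:
  polycarbonate: σ_y = 67.10 MPa, ρ = 1205 kg/m³
  borosilicate glass: σ_y = 43.20 MPa, ρ = 2259 kg/m³
  beryllium: σ_y = 340.0 MPa, ρ = 1857 kg/m³
  aluminum alloy: σ_y = 344.0 MPa, ρ = 2675 kg/m³
  nylon: σ_y = 68.60 MPa, ρ = 1120 kg/m³
  CFRP laminate: σ_y = 686.0 MPa, ρ = 1580 kg/m³
  GFRP laminate: σ_y = 252.0 MPa, ρ = 1858 kg/m³
  CFRP laminate: M = 16.6×10⁻³
  beryllium: M = 9.93×10⁻³
  GFRP laminate: M = 8.54×10⁻³
  nylon: M = 7.40×10⁻³
  aluminum alloy: M = 6.93×10⁻³
  polycarbonate: M = 6.80×10⁻³
  borosilicate glass: M = 2.91×10⁻³
Highest index: CFRP laminate.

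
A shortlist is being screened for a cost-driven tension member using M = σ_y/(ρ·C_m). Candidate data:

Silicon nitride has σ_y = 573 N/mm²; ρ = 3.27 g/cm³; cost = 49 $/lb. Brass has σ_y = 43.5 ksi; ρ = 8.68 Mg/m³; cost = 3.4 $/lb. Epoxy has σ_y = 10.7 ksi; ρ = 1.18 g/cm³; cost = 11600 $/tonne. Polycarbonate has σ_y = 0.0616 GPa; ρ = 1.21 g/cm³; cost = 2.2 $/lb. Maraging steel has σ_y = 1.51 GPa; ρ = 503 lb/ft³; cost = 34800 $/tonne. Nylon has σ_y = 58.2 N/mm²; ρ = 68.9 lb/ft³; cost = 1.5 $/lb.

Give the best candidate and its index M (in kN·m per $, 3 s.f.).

nylon, M = 15.9 kN·m per $

Putting every candidate on a common basis:
  silicon nitride: σ_y = 573.0 MPa, ρ = 3270 kg/m³, cost = 108.0 $/kg
  brass: σ_y = 299.9 MPa, ρ = 8680 kg/m³, cost = 7.496 $/kg
  epoxy: σ_y = 73.77 MPa, ρ = 1180 kg/m³, cost = 11.60 $/kg
  polycarbonate: σ_y = 61.60 MPa, ρ = 1210 kg/m³, cost = 4.850 $/kg
  maraging steel: σ_y = 1510 MPa, ρ = 8057 kg/m³, cost = 34.80 $/kg
  nylon: σ_y = 58.20 MPa, ρ = 1104 kg/m³, cost = 3.307 $/kg
  nylon: M = 15.9 kN·m per $
  polycarbonate: M = 10.5 kN·m per $
  epoxy: M = 5.39 kN·m per $
  maraging steel: M = 5.39 kN·m per $
  brass: M = 4.61 kN·m per $
  silicon nitride: M = 1.62 kN·m per $
Highest index: nylon.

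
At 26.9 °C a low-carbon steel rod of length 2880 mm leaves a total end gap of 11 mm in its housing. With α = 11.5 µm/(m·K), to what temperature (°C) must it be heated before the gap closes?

359 °C

α·L₀·ΔT = 11.0 mm ⇒ ΔT = 11.0 / (11.5×10⁻⁶ × 2880.0) = 332.1 K.
T = 26.9 + 332.1 = 359.0 °C.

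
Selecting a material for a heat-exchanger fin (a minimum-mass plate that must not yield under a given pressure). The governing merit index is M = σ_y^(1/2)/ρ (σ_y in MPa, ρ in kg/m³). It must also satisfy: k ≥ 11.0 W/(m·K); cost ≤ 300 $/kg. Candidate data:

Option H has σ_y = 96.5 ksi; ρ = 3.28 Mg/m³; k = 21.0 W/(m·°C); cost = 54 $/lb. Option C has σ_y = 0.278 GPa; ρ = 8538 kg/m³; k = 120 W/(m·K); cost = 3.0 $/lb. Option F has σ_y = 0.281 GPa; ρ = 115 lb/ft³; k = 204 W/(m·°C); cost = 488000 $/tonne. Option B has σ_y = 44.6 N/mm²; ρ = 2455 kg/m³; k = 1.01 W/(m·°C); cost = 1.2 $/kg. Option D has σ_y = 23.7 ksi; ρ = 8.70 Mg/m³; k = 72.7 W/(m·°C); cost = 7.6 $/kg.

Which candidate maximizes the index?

option H

Screen on constraints: k ≥ 11.0 W/(m·K); cost ≤ 300 $/kg. Survivors: option H, option C, option D.
In SI units:
  option H: σ_y = 665.3 MPa, ρ = 3280 kg/m³
  option C: σ_y = 278.0 MPa, ρ = 8538 kg/m³
  option D: σ_y = 163.4 MPa, ρ = 8700 kg/m³
  option H: M = 7.86×10⁻³
  option C: M = 1.95×10⁻³
  option D: M = 1.47×10⁻³
Highest index: option H.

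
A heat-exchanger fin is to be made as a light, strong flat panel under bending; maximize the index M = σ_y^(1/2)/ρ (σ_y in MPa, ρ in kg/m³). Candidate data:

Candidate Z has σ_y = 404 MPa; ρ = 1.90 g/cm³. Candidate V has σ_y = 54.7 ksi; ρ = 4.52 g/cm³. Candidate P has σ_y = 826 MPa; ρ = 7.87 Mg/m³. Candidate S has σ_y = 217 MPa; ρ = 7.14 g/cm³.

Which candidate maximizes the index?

candidate Z

After converting to SI:
  candidate Z: σ_y = 404.0 MPa, ρ = 1900 kg/m³
  candidate V: σ_y = 377.1 MPa, ρ = 4520 kg/m³
  candidate P: σ_y = 826.0 MPa, ρ = 7870 kg/m³
  candidate S: σ_y = 217.0 MPa, ρ = 7140 kg/m³
  candidate Z: M = 10.6×10⁻³
  candidate V: M = 4.30×10⁻³
  candidate P: M = 3.65×10⁻³
  candidate S: M = 2.06×10⁻³
Candidate Z has the largest M.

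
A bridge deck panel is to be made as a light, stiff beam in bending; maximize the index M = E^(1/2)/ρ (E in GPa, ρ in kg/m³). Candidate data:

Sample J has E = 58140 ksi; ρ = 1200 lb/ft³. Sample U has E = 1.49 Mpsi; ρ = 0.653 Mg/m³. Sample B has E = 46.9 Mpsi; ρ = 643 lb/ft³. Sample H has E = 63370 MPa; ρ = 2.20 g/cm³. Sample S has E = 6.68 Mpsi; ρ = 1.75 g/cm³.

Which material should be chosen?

sample U

Putting every candidate on a common basis:
  sample J: E = 400.9 GPa, ρ = 19220 kg/m³
  sample U: E = 10.27 GPa, ρ = 653.0 kg/m³
  sample B: E = 323.4 GPa, ρ = 10300 kg/m³
  sample H: E = 63.37 GPa, ρ = 2200 kg/m³
  sample S: E = 46.06 GPa, ρ = 1750 kg/m³
  sample U: M = 4.91×10⁻³
  sample S: M = 3.88×10⁻³
  sample H: M = 3.62×10⁻³
  sample B: M = 1.75×10⁻³
  sample J: M = 1.04×10⁻³
Sample U has the largest M.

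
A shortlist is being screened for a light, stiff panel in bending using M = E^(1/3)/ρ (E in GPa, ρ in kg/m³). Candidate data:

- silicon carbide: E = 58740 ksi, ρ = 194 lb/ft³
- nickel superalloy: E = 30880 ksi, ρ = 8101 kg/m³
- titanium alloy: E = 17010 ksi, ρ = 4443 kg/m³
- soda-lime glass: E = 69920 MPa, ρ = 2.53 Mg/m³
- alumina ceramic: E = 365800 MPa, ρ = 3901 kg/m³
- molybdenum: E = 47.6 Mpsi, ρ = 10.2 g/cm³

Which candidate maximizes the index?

silicon carbide

Normalizing units and computing the index:
  silicon carbide: E = 405.0 GPa, ρ = 3108 kg/m³
  nickel superalloy: E = 212.9 GPa, ρ = 8101 kg/m³
  titanium alloy: E = 117.3 GPa, ρ = 4443 kg/m³
  soda-lime glass: E = 69.92 GPa, ρ = 2530 kg/m³
  alumina ceramic: E = 365.8 GPa, ρ = 3901 kg/m³
  molybdenum: E = 328.2 GPa, ρ = 10200 kg/m³
  silicon carbide: M = 2.38×10⁻³
  alumina ceramic: M = 1.83×10⁻³
  soda-lime glass: M = 1.63×10⁻³
  titanium alloy: M = 1.10×10⁻³
  nickel superalloy: M = 0.737×10⁻³
  molybdenum: M = 0.676×10⁻³
The maximum is for silicon carbide.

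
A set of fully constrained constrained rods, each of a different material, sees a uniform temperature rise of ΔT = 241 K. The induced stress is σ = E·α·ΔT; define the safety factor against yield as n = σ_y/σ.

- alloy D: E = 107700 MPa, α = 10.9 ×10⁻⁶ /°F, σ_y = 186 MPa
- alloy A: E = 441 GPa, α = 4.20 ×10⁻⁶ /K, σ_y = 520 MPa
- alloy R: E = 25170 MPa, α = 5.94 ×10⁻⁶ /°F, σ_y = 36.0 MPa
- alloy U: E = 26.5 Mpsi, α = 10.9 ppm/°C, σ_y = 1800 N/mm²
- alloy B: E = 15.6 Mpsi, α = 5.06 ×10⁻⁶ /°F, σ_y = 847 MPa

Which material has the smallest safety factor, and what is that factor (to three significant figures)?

With everything in SI (GPa, ×10⁻⁶/K, MPa):
  alloy D: E = 107.7, α = 19.6, σ_y = 186.0 → σ = 509 MPa, n = 0.365
  alloy A: E = 441.0, α = 4.20, σ_y = 520.0 → σ = 446 MPa, n = 1.16
  alloy R: E = 25.17, α = 10.7, σ_y = 36.00 → σ = 64.9 MPa, n = 0.555
  alloy U: E = 182.7, α = 10.9, σ_y = 1800 → σ = 480 MPa, n = 3.75
  alloy B: E = 107.6, α = 9.11, σ_y = 847.0 → σ = 236 MPa, n = 3.59
Alloy D has the lowest safety factor, n = 0.365.

alloy D, n = 0.365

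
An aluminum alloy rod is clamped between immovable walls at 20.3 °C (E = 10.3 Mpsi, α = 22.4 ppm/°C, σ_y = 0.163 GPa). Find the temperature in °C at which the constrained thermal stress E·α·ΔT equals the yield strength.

123 °C

E = 10.3 Mpsi = 71.02 GPa.
σ_y = 0.163 GPa = 163.0 MPa.
E·α·ΔT = 163.0 MPa ⇒ ΔT = 163.0 / (71.02×10³ × 22.4×10⁻⁶) = 102.5 K.
T = 20.3 + 102.5 = 122.8 °C.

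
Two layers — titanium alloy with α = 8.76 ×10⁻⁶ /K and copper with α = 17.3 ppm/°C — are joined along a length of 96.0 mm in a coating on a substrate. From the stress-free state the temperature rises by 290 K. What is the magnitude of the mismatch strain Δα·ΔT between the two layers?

2.48×10⁻³

Δα = |8.76 − 17.3|×10⁻⁶/K = 8.54×10⁻⁶/K.
Mismatch strain = Δα·ΔT = 8.54×10⁻⁶ × 290.0 = 2.48×10⁻³.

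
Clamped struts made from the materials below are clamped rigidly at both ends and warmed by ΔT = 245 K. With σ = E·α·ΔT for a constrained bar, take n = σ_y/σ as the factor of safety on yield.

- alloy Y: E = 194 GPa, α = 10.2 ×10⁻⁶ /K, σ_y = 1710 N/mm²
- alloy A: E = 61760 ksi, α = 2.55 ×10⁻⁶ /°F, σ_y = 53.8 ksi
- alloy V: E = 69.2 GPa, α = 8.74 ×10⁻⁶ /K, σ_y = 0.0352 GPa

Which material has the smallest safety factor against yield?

In consistent units (E in GPa, α in ×10⁻⁶/K, σ_y in MPa):
  alloy Y: E = 194.0, α = 10.2, σ_y = 1710 → σ = 485 MPa, n = 3.53
  alloy A: E = 425.8, α = 4.59, σ_y = 370.9 → σ = 479 MPa, n = 0.775
  alloy V: E = 69.20, α = 8.74, σ_y = 35.20 → σ = 148 MPa, n = 0.238
Smallest n: alloy V with n = 0.238.

alloy V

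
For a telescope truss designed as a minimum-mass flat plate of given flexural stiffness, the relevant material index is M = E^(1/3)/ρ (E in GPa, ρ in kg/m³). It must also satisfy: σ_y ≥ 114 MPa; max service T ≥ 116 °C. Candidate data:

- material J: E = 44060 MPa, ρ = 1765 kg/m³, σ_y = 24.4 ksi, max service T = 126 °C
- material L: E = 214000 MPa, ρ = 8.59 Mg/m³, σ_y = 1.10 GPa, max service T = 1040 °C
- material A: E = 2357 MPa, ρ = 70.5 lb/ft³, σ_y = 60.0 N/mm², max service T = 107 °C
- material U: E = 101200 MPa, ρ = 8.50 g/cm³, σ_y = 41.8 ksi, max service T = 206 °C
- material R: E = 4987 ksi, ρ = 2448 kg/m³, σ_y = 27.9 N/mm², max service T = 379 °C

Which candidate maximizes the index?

Screen on constraints: σ_y ≥ 114 MPa; max service T ≥ 116 °C. Survivors: material J, material L, material U.
Convert each candidate to consistent units, then evaluate M:
  material J: E = 44.06 GPa, ρ = 1765 kg/m³
  material L: E = 214.0 GPa, ρ = 8590 kg/m³
  material U: E = 101.2 GPa, ρ = 8500 kg/m³
  material J: M = 2.00×10⁻³
  material L: M = 0.696×10⁻³
  material U: M = 0.548×10⁻³
Material J ranks first.

material J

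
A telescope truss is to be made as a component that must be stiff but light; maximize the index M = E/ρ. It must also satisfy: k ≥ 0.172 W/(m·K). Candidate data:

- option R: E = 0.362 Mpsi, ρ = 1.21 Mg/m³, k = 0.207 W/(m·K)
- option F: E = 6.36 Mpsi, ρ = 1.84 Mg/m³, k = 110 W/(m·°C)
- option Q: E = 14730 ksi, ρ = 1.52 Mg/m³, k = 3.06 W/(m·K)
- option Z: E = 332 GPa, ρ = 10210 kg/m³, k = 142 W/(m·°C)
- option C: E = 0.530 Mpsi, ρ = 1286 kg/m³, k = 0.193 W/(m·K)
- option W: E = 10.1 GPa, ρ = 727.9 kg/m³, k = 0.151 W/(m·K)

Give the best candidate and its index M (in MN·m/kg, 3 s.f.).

Screen on constraints: k ≥ 0.172 W/(m·K). Survivors: option R, option F, option Q, option Z, option C.
Putting every candidate on a common basis:
  option R: E = 2.496 GPa, ρ = 1210 kg/m³
  option F: E = 43.85 GPa, ρ = 1840 kg/m³
  option Q: E = 101.6 GPa, ρ = 1520 kg/m³
  option Z: E = 332.0 GPa, ρ = 10210 kg/m³
  option C: E = 3.654 GPa, ρ = 1286 kg/m³
  option Q: M = 66.8 MN·m/kg
  option Z: M = 32.5 MN·m/kg
  option F: M = 23.8 MN·m/kg
  option C: M = 2.84 MN·m/kg
  option R: M = 2.06 MN·m/kg
The maximum is for option Q.

option Q, M = 66.8 MN·m/kg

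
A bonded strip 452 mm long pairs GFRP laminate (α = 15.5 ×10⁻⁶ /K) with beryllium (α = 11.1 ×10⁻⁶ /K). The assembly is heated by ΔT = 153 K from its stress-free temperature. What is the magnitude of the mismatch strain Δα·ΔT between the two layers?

6.73×10⁻⁴

Δα = |15.5 − 11.1|×10⁻⁶/K = 4.40×10⁻⁶/K.
Mismatch strain = Δα·ΔT = 4.40×10⁻⁶ × 153.0 = 6.73×10⁻⁴.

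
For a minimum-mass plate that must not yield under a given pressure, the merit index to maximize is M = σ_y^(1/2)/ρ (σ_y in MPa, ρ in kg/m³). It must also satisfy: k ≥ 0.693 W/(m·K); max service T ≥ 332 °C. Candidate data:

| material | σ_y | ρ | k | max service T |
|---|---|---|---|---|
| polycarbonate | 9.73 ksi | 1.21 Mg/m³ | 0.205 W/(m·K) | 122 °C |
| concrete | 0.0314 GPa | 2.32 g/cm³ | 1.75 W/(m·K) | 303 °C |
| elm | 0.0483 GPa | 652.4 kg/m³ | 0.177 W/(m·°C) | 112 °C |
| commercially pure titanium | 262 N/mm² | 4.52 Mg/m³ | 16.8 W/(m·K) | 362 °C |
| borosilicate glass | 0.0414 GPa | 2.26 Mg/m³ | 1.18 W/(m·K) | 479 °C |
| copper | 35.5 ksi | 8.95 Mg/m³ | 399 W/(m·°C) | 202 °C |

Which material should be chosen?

commercially pure titanium

Screen on constraints: k ≥ 0.693 W/(m·K); max service T ≥ 332 °C. Survivors: commercially pure titanium, borosilicate glass.
Normalizing units and computing the index:
  commercially pure titanium: σ_y = 262.0 MPa, ρ = 4520 kg/m³
  borosilicate glass: σ_y = 41.40 MPa, ρ = 2260 kg/m³
  commercially pure titanium: M = 3.58×10⁻³
  borosilicate glass: M = 2.85×10⁻³
Commercially pure titanium has the largest M.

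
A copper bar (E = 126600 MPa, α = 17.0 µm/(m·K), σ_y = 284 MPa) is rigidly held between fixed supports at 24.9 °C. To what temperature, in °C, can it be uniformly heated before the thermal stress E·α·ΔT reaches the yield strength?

E = 126600 MPa = 126.6 GPa.
E·α·ΔT = 284.0 MPa ⇒ ΔT = 284.0 / (126.6×10³ × 17.0×10⁻⁶) = 132.0 K.
T = 24.9 + 132.0 = 156.9 °C.

157 °C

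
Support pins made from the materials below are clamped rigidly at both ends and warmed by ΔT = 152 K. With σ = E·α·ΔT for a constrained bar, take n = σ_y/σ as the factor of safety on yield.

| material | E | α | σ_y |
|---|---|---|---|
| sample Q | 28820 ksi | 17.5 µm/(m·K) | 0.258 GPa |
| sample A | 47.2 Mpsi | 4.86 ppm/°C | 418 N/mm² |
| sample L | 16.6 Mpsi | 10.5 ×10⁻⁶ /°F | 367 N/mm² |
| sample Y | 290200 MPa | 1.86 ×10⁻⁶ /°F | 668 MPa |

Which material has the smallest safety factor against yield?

sample Q

Converting E to GPa, α to ×10⁻⁶/K, σ_y to MPa, then σ and n for each:
  sample Q: E = 198.7, α = 17.5, σ_y = 258.0 → σ = 529 MPa, n = 0.488
  sample A: E = 325.4, α = 4.86, σ_y = 418.0 → σ = 240 MPa, n = 1.74
  sample L: E = 114.5, α = 18.9, σ_y = 367.0 → σ = 329 MPa, n = 1.12
  sample Y: E = 290.2, α = 3.35, σ_y = 668.0 → σ = 148 MPa, n = 4.52
Sample Q has the lowest safety factor, n = 0.488.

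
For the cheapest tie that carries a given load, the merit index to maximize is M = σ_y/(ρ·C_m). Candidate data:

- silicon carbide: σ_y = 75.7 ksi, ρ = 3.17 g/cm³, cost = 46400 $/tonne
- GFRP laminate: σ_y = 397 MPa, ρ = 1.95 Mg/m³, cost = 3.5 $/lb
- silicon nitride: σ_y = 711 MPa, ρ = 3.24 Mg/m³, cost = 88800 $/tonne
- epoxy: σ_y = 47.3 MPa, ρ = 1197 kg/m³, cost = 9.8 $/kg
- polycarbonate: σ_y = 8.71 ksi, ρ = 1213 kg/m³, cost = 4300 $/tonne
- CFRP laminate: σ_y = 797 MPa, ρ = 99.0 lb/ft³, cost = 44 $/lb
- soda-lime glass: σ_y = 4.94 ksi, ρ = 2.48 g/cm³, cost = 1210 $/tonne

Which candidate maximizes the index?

After converting to SI:
  silicon carbide: σ_y = 521.9 MPa, ρ = 3170 kg/m³, cost = 46.40 $/kg
  GFRP laminate: σ_y = 397.0 MPa, ρ = 1950 kg/m³, cost = 7.716 $/kg
  silicon nitride: σ_y = 711.0 MPa, ρ = 3240 kg/m³, cost = 88.80 $/kg
  epoxy: σ_y = 47.30 MPa, ρ = 1197 kg/m³, cost = 9.800 $/kg
  polycarbonate: σ_y = 60.05 MPa, ρ = 1213 kg/m³, cost = 4.300 $/kg
  CFRP laminate: σ_y = 797.0 MPa, ρ = 1586 kg/m³, cost = 97.00 $/kg
  soda-lime glass: σ_y = 34.06 MPa, ρ = 2480 kg/m³, cost = 1.210 $/kg
  GFRP laminate: M = 26.4 kN·m per $
  polycarbonate: M = 11.5 kN·m per $
  soda-lime glass: M = 11.4 kN·m per $
  CFRP laminate: M = 5.18 kN·m per $
  epoxy: M = 4.03 kN·m per $
  silicon carbide: M = 3.55 kN·m per $
  silicon nitride: M = 2.47 kN·m per $
Highest index: GFRP laminate.

GFRP laminate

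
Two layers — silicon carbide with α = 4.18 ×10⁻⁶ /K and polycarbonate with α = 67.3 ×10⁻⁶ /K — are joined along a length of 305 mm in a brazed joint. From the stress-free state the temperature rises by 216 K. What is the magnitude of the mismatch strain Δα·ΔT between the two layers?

0.0136

Δα = |4.18 − 67.3|×10⁻⁶/K = 63.1×10⁻⁶/K.
Mismatch strain = Δα·ΔT = 63.1×10⁻⁶ × 216.0 = 0.0136.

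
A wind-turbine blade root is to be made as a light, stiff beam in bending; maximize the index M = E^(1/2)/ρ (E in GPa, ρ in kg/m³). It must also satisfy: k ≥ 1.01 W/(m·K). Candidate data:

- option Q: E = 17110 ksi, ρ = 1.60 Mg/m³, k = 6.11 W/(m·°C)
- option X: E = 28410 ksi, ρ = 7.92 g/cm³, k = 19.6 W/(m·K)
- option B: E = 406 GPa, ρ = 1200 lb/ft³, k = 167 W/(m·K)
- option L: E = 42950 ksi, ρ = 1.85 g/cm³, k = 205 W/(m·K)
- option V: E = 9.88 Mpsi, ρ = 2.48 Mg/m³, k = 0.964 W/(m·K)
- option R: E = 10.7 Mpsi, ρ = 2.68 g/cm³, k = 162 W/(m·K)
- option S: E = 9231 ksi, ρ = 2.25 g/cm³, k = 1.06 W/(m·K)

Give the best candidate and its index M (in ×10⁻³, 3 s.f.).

Screen on constraints: k ≥ 1.01 W/(m·K). Survivors: option Q, option X, option B, option L, option R, option S.
In SI units:
  option Q: E = 118.0 GPa, ρ = 1600 kg/m³
  option X: E = 195.9 GPa, ρ = 7920 kg/m³
  option B: E = 406.0 GPa, ρ = 19220 kg/m³
  option L: E = 296.1 GPa, ρ = 1850 kg/m³
  option R: E = 73.77 GPa, ρ = 2680 kg/m³
  option S: E = 63.65 GPa, ρ = 2250 kg/m³
  option L: M = 9.30×10⁻³
  option Q: M = 6.79×10⁻³
  option S: M = 3.55×10⁻³
  option R: M = 3.20×10⁻³
  option X: M = 1.77×10⁻³
  option B: M = 1.05×10⁻³
The maximum is for option L.

option L, M = 9.30×10⁻³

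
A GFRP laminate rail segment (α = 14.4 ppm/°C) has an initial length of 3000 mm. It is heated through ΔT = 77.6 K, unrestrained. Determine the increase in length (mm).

ΔL = α·L₀·ΔT = 14.4×10⁻⁶ × 3000 mm × 77.60 K = 3.35 mm.

3.35 mm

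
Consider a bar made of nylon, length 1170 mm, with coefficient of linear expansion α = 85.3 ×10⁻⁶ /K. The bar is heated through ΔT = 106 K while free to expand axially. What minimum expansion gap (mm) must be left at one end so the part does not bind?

ΔL = α·L₀·ΔT = 85.3×10⁻⁶ × 1170 mm × 106.0 K = 10.6 mm.

10.6 mm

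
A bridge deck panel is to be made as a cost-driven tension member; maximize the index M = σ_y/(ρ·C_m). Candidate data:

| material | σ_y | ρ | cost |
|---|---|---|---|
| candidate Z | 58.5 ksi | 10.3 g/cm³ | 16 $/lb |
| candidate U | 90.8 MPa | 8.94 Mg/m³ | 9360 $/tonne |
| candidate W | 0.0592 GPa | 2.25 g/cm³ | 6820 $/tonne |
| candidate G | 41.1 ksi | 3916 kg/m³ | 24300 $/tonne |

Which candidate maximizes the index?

candidate W

In SI units:
  candidate Z: σ_y = 403.3 MPa, ρ = 10300 kg/m³, cost = 35.27 $/kg
  candidate U: σ_y = 90.80 MPa, ρ = 8940 kg/m³, cost = 9.360 $/kg
  candidate W: σ_y = 59.20 MPa, ρ = 2250 kg/m³, cost = 6.820 $/kg
  candidate G: σ_y = 283.4 MPa, ρ = 3916 kg/m³, cost = 24.30 $/kg
  candidate W: M = 3.86 kN·m per $
  candidate G: M = 2.98 kN·m per $
  candidate Z: M = 1.11 kN·m per $
  candidate U: M = 1.09 kN·m per $
Highest index: candidate W.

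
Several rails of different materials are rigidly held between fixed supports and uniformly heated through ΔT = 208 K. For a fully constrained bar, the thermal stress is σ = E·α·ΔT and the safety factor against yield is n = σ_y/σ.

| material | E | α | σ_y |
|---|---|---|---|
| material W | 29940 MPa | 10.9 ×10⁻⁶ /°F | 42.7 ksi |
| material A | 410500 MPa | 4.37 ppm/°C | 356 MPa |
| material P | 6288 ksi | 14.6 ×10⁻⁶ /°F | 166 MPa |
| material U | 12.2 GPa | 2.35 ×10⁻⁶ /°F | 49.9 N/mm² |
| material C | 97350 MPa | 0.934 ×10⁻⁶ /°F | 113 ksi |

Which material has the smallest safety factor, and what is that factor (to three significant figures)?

material P, n = 0.700

Converting E to GPa, α to ×10⁻⁶/K, σ_y to MPa, then σ and n for each:
  material W: E = 29.94, α = 19.6, σ_y = 294.4 → σ = 122 MPa, n = 2.41
  material A: E = 410.5, α = 4.37, σ_y = 356.0 → σ = 373 MPa, n = 0.954
  material P: E = 43.35, α = 26.3, σ_y = 166.0 → σ = 237 MPa, n = 0.700
  material U: E = 12.20, α = 4.23, σ_y = 49.90 → σ = 10.7 MPa, n = 4.65
  material C: E = 97.35, α = 1.68, σ_y = 779.1 → σ = 34.0 MPa, n = 22.9
Material P has the lowest safety factor, n = 0.700.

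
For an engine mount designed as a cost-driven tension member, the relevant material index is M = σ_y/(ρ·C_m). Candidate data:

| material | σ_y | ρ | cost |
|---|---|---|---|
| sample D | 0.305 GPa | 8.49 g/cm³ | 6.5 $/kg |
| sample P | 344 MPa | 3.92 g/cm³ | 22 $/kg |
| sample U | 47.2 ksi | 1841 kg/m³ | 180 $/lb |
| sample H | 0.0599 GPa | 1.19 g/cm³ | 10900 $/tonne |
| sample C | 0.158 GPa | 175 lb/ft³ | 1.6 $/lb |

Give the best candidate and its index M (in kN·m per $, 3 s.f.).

Convert each candidate to consistent units, then evaluate M:
  sample D: σ_y = 305.0 MPa, ρ = 8490 kg/m³, cost = 6.500 $/kg
  sample P: σ_y = 344.0 MPa, ρ = 3920 kg/m³, cost = 22.00 $/kg
  sample U: σ_y = 325.4 MPa, ρ = 1841 kg/m³, cost = 396.8 $/kg
  sample H: σ_y = 59.90 MPa, ρ = 1190 kg/m³, cost = 10.90 $/kg
  sample C: σ_y = 158.0 MPa, ρ = 2803 kg/m³, cost = 3.527 $/kg
  sample C: M = 16.0 kN·m per $
  sample D: M = 5.53 kN·m per $
  sample H: M = 4.62 kN·m per $
  sample P: M = 3.99 kN·m per $
  sample U: M = 0.445 kN·m per $
Highest index: sample C.

sample C, M = 16.0 kN·m per $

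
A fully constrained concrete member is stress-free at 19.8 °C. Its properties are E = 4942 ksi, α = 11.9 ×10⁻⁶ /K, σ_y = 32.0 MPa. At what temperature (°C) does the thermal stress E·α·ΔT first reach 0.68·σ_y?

73.5 °C

E = 4942 ksi = 34.07 GPa.
E·α·ΔT = 21.76 MPa ⇒ ΔT = 21.76 / (34.07×10³ × 11.9×10⁻⁶) = 53.66 K.
T = 19.8 + 53.66 = 73.46 °C.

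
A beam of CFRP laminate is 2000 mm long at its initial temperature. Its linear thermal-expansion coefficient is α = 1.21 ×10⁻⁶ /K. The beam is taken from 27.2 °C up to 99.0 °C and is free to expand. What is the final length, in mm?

ΔT = 99.0 − 27.2 = 71.80 K.
ΔL = α·L₀·ΔT = 1.21×10⁻⁶ × 2000 mm × 71.80 K = 0.174 mm.
L = L₀ + ΔL = 2000 + 0.174 = 2000.2 mm.

2000.2 mm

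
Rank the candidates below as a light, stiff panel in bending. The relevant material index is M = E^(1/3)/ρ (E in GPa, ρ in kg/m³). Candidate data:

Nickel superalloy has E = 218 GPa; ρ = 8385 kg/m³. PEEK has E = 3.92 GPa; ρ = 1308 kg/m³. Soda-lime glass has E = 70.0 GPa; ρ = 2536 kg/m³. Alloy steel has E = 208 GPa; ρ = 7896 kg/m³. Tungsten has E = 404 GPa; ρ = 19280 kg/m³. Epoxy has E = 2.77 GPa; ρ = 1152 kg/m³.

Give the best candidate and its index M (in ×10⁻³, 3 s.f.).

Evaluate M for each candidate:
  soda-lime glass: M = 1.63×10⁻³
  epoxy: M = 1.22×10⁻³
  PEEK: M = 1.21×10⁻³
  alloy steel: M = 0.750×10⁻³
  nickel superalloy: M = 0.718×10⁻³
  tungsten: M = 0.383×10⁻³
Soda-lime glass has the largest M.

soda-lime glass, M = 1.63×10⁻³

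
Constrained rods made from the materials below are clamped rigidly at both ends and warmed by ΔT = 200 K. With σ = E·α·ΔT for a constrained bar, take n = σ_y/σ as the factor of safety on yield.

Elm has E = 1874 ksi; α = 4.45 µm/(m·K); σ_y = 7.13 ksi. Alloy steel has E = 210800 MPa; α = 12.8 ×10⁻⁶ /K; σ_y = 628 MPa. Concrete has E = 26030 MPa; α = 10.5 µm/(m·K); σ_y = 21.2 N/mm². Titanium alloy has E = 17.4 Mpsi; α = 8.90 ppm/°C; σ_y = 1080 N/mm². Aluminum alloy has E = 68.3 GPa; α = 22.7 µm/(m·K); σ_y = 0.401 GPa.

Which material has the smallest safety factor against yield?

concrete

Per material, after unit conversion:
  elm: E = 12.92, α = 4.45, σ_y = 49.16 → σ = 11.5 MPa, n = 4.27
  alloy steel: E = 210.8, α = 12.8, σ_y = 628.0 → σ = 540 MPa, n = 1.16
  concrete: E = 26.03, α = 10.5, σ_y = 21.20 → σ = 54.7 MPa, n = 0.388
  titanium alloy: E = 120.0, α = 8.90, σ_y = 1080 → σ = 214 MPa, n = 5.06
  aluminum alloy: E = 68.30, α = 22.7, σ_y = 401.0 → σ = 310 MPa, n = 1.29
Smallest n: concrete with n = 0.388.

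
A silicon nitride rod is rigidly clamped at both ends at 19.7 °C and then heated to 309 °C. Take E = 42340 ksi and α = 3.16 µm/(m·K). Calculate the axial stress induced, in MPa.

267 MPa

E = 42340 ksi = 291.9 GPa.
ΔT = 289.3 K. Constrained thermal stress σ = E·α·ΔT = 291.9×10³ MPa × 3.16×10⁻⁶ × 289.3 = 267 MPa (compressive).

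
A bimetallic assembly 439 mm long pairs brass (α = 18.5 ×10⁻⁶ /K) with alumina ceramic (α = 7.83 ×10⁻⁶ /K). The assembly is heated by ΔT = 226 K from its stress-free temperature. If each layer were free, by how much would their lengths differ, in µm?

1060 µm

Δα = |18.5 − 7.83|×10⁻⁶/K = 10.7×10⁻⁶/K.
ΔL_mismatch = Δα·L·ΔT = 10.7×10⁻⁶ × 439.0 mm × 226.0 K = 1060 µm.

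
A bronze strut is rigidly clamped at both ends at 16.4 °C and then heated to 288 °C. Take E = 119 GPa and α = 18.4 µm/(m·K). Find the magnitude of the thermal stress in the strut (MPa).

595 MPa

ΔT = 271.6 K. Constrained thermal stress σ = E·α·ΔT = 119.0×10³ MPa × 18.4×10⁻⁶ × 271.6 = 595 MPa (compressive).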